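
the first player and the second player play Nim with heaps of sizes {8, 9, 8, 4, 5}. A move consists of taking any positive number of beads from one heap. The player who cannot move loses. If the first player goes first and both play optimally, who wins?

the first player wins

Compute the nim-sum pairwise:
8 ^ 9 = 1
1 ^ 8 = 9
9 ^ 4 = 13
13 ^ 5 = 8
The nim-sum is 8 ≠ 0, so this is an N-position: the player to move can win; the first player has a winning move.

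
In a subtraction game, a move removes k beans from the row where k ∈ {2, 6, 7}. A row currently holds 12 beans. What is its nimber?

2

Grundy values for subtraction set {2, 6, 7}:
k:     0  1  2  3  4  5  6  7  8  9 10 11 12
g(k):  0  0  1  1  0  0  1  1  2  0  3  1  2
So g(12) = 2.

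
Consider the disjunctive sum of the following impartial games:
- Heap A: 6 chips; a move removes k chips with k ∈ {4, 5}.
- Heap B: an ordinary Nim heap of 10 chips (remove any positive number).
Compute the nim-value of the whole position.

11

For heap A, compute g(0), g(1), … with moves {4, 5}:
g(0) = mex{} = 0
g(1) = mex{} = 0
g(2) = mex{} = 0
g(3) = mex{} = 0
g(4) = mex{0} = 1
g(5) = mex{0} = 1
g(6) = mex{0} = 1
So g(6) = 1.
Heap B is a plain Nim heap of size 10, so its Grundy value is 10.
By the Sprague-Grundy theorem, the Grundy value of a sum of independent games is the XOR of the component values.
Combined value = 1 ⊕ 10 = 11.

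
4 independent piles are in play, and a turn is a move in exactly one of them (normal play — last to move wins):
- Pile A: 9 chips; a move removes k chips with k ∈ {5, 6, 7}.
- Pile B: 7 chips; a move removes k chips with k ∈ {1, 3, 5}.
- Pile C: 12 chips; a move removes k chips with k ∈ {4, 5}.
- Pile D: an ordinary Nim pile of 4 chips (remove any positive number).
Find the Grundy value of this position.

Grundy values for pile A (subtraction set {5, 6, 7}):
k:     0  1  2  3  4  5  6  7  8  9
g(k):  0  0  0  0  0  1  1  1  1  1
So g(9) = 1.
For pile B, compute g(0), g(1), … with moves {1, 3, 5}:
g(0) = mex{} = 0
g(1) = mex{0} = 1
g(2) = mex{1} = 0
g(3) = mex{0} = 1
g(4) = mex{1} = 0
g(5) = mex{0} = 1
g(6) = mex{1} = 0
g(7) = mex{0} = 1
So g(7) = 1.
For pile C, compute g(0), g(1), … with moves {4, 5}:
k:     0  1  2  3  4  5  6  7  8  9 10 11 12
g(k):  0  0  0  0  1  1  1  1  2  0  0  0  0
So g(12) = 0.
Pile D is a plain Nim pile of size 4, so its Grundy value is 4.
By the Sprague-Grundy theorem, the Grundy value of a sum of independent games is the XOR of the component values.
Combined value = 1 XOR 1 XOR 0 XOR 4 = 4.

4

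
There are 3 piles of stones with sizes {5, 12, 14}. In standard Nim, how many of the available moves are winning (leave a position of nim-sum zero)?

Nim-sum: 5 XOR 12 XOR 14 = 7.
The overall nim-sum is X = 7. A pile of size p has a winning move iff p XOR X < p (reduce it to p XOR X).
  5: 5 XOR 7 = 2 < 5 — winning move (to 2).
  12: 12 XOR 7 = 11 < 12 — winning move (to 11).
  14: 14 XOR 7 = 9 < 14 — winning move (to 9).
That gives 3 winning moves.

3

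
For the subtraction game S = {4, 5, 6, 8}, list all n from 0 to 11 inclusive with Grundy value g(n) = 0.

0, 1, 2, 3

Compute g(0), g(1), … for moves {4, 5, 6, 8}:
g(0) = mex{} = 0
g(1) = mex{} = 0
g(2) = mex{} = 0
g(3) = mex{} = 0
g(4) = mex{0} = 1
g(5) = mex{0} = 1
g(6) = mex{0} = 1
g(7) = mex{0} = 1
g(8) = mex{0,1} = 2
g(9) = mex{0,1} = 2
g(10) = mex{0,1} = 2
g(11) = mex{0,1} = 2
The P-positions (g = 0) in 0..11 are 0, 1, 2, 3.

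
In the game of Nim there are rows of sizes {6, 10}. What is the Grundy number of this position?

12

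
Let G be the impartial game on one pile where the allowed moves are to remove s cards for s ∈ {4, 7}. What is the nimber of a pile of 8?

2

Compute g(0), g(1), … for moves {4, 7}:
g(0) = mex{} = 0
g(1) = mex{} = 0
g(2) = mex{} = 0
g(3) = mex{} = 0
g(4) = mex{0} = 1
g(5) = mex{0} = 1
g(6) = mex{0} = 1
g(7) = mex{0} = 1
g(8) = mex{0,1} = 2
So g(8) = 2.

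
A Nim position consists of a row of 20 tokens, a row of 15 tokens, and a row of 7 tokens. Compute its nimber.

28

Write each in binary and XOR column by column:
  10100  (20)
  01111  (15)
  00111  (7)
  -----
  11100  (28)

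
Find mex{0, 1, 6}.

The values 0, 1 are all present; 2 is the first non-negative integer missing from the set.

2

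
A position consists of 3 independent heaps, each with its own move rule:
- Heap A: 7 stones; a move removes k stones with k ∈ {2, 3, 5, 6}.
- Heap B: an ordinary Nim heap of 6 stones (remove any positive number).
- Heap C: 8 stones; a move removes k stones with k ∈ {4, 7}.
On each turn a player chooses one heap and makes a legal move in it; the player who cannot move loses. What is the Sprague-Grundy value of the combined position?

7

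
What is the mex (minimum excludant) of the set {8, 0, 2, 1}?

3

The values 0, 1, 2 are all present; 3 is the first non-negative integer missing from the set.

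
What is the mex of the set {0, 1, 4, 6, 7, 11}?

2

The values 0, 1 are all present; 2 is the first non-negative integer missing from the set.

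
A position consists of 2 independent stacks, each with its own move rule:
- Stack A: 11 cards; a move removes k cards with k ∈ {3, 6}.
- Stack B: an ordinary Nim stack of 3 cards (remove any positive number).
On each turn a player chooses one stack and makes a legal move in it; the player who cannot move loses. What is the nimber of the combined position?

Grundy values for stack A (subtraction set {3, 6}):
g(0) = mex{} = 0
g(1) = mex{} = 0
g(2) = mex{} = 0
g(3) = mex{0} = 1
g(4) = mex{0} = 1
g(5) = mex{0} = 1
g(6) = mex{0,1} = 2
g(7) = mex{0,1} = 2
g(8) = mex{0,1} = 2
g(9) = mex{1,2} = 0
g(10) = mex{1,2} = 0
g(11) = mex{1,2} = 0
So g(11) = 0.
Stack B is a plain Nim stack of size 3, so its Grundy value is 3.
By the Sprague-Grundy theorem, the Grundy value of a sum of independent games is the XOR of the component values.
Combined value = 0 XOR 3 = 3.

3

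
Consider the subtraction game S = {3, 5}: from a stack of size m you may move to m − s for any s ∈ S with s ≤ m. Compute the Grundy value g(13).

1

Grundy values for subtraction set {3, 5}:
g(0) = mex{} = 0
g(1) = mex{} = 0
g(2) = mex{} = 0
g(3) = mex{0} = 1
g(4) = mex{0} = 1
g(5) = mex{0} = 1
g(6) = mex{0,1} = 2
g(7) = mex{0,1} = 2
g(8) = mex{1} = 0
g(9) = mex{1,2} = 0
g(10) = mex{1,2} = 0
g(11) = mex{0,2} = 1
g(12) = mex{0,2} = 1
g(13) = mex{0} = 1
So g(13) = 1.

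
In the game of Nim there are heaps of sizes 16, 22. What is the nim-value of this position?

Write each in binary and XOR column by column:
  10000  (16)
  10110  (22)
  -----
  00110  (6)

6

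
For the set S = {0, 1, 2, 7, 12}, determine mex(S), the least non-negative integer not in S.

The values 0, 1, 2 are all present; 3 is the first non-negative integer missing from the set.

3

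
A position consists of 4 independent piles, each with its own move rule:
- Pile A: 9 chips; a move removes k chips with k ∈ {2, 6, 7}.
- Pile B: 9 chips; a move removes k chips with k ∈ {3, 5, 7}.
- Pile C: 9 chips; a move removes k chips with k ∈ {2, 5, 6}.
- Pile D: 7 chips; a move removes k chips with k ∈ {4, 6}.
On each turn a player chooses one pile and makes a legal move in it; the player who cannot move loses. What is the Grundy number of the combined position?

0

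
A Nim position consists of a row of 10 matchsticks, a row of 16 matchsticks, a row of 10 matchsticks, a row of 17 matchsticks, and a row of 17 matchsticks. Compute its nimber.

16

Compute the nim-sum pairwise:
10 XOR 16 = 26
26 XOR 10 = 16
16 XOR 17 = 1
1 XOR 17 = 16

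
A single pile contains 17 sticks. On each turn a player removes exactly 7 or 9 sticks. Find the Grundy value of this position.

Grundy values for subtraction set {7, 9}:
k:     0  1  2  3  4  5  6  7  8  9 10 11 12 13 14 15 16 17
g(k):  0  0  0  0  0  0  0  1  1  1  1  1  1  1  2  2  0  0
So g(17) = 0.

0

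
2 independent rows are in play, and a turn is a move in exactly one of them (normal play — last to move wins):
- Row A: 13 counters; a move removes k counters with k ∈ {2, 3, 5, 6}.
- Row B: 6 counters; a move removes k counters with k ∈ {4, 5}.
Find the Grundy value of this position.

Grundy values for row A (subtraction set {2, 3, 5, 6}):
g(0) = mex{} = 0
g(1) = mex{} = 0
g(2) = mex{0} = 1
g(3) = mex{0} = 1
g(4) = mex{0,1} = 2
g(5) = mex{0,1} = 2
g(6) = mex{0,1,2} = 3
g(7) = mex{0,1,2} = 3
g(8) = mex{1,2,3} = 0
g(9) = mex{1,2,3} = 0
g(10) = mex{0,2,3} = 1
g(11) = mex{0,2,3} = 1
g(12) = mex{0,1,3} = 2
g(13) = mex{0,1,3} = 2
So g(13) = 2.
Grundy values for row B (subtraction set {4, 5}):
k:     0  1  2  3  4  5  6
g(k):  0  0  0  0  1  1  1
So g(6) = 1.
By the Sprague-Grundy theorem, the Grundy value of a sum of independent games is the XOR of the component values.
Combined value = 2 XOR 1 = 3.

3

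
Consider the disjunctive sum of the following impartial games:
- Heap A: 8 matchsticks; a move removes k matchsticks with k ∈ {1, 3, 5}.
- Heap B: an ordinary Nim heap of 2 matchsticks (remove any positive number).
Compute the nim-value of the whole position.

For heap A, compute g(0), g(1), … with moves {1, 3, 5}:
k:     0  1  2  3  4  5  6  7  8
g(k):  0  1  0  1  0  1  0  1  0
So g(8) = 0.
Heap B is a plain Nim heap of size 2, so its Grundy value is 2.
By the Sprague-Grundy theorem, the Grundy value of a sum of independent games is the XOR of the component values.
Combined value = 0 XOR 2 = 2.

2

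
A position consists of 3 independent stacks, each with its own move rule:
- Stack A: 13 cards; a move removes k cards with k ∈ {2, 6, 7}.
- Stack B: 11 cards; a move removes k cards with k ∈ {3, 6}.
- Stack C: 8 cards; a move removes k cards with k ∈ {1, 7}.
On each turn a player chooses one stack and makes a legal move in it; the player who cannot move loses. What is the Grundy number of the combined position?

Grundy values for stack A (subtraction set {2, 6, 7}):
k:     0  1  2  3  4  5  6  7  8  9 10 11 12 13
g(k):  0  0  1  1  0  0  1  1  2  0  3  1  2  0
So g(13) = 0.
For stack B, compute g(0), g(1), … with moves {3, 6}:
k:     0  1  2  3  4  5  6  7  8  9 10 11
g(k):  0  0  0  1  1  1  2  2  2  0  0  0
So g(11) = 0.
Grundy values for stack C (subtraction set {1, 7}):
k:     0  1  2  3  4  5  6  7  8
g(k):  0  1  0  1  0  1  0  1  0
So g(8) = 0.
The value of a disjunctive sum is the nim-sum of the parts.
Combined value = 0 ⊕ 0 ⊕ 0 = 0.

0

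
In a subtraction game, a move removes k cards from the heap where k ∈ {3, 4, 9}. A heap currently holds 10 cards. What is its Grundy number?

1

Compute g(0), g(1), … for moves {3, 4, 9}:
g(0) = mex{} = 0
g(1) = mex{} = 0
g(2) = mex{} = 0
g(3) = mex{0} = 1
g(4) = mex{0} = 1
g(5) = mex{0} = 1
g(6) = mex{0,1} = 2
g(7) = mex{1} = 0
g(8) = mex{1} = 0
g(9) = mex{0,1,2} = 3
g(10) = mex{0,2} = 1
So g(10) = 1.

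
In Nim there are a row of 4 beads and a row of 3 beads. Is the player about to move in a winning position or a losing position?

Winning position

In binary:
  100  (4)
  011  (3)
  ---
  111  (7)
The nim-sum is 7 ≠ 0, so this is an N-position: the player to move can win.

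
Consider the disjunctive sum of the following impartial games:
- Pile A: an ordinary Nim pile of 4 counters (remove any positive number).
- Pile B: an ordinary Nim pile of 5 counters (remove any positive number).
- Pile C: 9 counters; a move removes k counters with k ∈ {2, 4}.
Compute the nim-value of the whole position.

Pile A is a plain Nim pile of size 4, so its Grundy value is 4.
Pile B is a plain Nim pile of size 5, so its Grundy value is 5.
Build the Grundy sequence for pile C with g(k) = mex{g(k−s) : s ∈ {2, 4}, s ≤ k}:
g(0) = mex{} = 0
g(1) = mex{} = 0
g(2) = mex{0} = 1
g(3) = mex{0} = 1
g(4) = mex{0,1} = 2
g(5) = mex{0,1} = 2
g(6) = mex{1,2} = 0
g(7) = mex{1,2} = 0
g(8) = mex{0,2} = 1
g(9) = mex{0,2} = 1
So g(9) = 1.
By the Sprague-Grundy theorem, the Grundy value of a sum of independent games is the XOR of the component values.
Combined value = 4 ⊕ 5 ⊕ 1 = 0.

0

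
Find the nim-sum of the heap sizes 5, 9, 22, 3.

25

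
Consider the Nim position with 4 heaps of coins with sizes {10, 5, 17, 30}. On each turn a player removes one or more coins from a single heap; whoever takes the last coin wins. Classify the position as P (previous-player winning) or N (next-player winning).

In binary:
  01010  (10)
  00101  (5)
  10001  (17)
  11110  (30)
  -----
  00000  (0)
The nim-sum is 0, so this is a P-position: the player to move is in a losing position under optimal play.

P-position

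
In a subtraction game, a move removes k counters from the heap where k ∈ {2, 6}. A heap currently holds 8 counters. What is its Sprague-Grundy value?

Build the Grundy sequence with g(k) = mex{g(k−s) : s ∈ {2, 6}, s ≤ k}:
k:     0  1  2  3  4  5  6  7  8
g(k):  0  0  1  1  0  0  1  1  0
So g(8) = 0.

0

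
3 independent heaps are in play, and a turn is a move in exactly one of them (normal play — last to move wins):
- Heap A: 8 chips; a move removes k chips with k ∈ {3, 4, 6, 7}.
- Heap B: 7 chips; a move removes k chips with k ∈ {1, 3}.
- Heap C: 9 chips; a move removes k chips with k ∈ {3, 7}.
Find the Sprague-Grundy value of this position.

Grundy values for heap A (subtraction set {3, 4, 6, 7}):
g(0) = mex{} = 0
g(1) = mex{} = 0
g(2) = mex{} = 0
g(3) = mex{0} = 1
g(4) = mex{0} = 1
g(5) = mex{0} = 1
g(6) = mex{0,1} = 2
g(7) = mex{0,1} = 2
g(8) = mex{0,1} = 2
So g(8) = 2.
Build the Grundy sequence for heap B with g(k) = mex{g(k−s) : s ∈ {1, 3}, s ≤ k}:
g(0) = mex{} = 0
g(1) = mex{0} = 1
g(2) = mex{1} = 0
g(3) = mex{0} = 1
g(4) = mex{1} = 0
g(5) = mex{0} = 1
g(6) = mex{1} = 0
g(7) = mex{0} = 1
So g(7) = 1.
Grundy values for heap C (subtraction set {3, 7}):
k:     0  1  2  3  4  5  6  7  8  9
g(k):  0  0  0  1  1  1  0  2  2  1
So g(9) = 1.
By the Sprague-Grundy theorem, the Grundy value of a sum of independent games is the XOR of the component values.
Combined value = 2 ⊕ 1 ⊕ 1 = 2.

2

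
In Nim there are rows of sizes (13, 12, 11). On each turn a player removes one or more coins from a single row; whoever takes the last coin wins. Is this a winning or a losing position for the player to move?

Compute the nim-sum pairwise:
13 XOR 12 = 1
1 XOR 11 = 10
The nim-sum is 10 ≠ 0, so this is an N-position: the player to move can win.

Winning position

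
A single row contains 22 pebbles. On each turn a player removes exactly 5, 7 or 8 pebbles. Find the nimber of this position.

Compute g(0), g(1), … for moves {5, 7, 8}:
k:     0  1  2  3  4  5  6  7  8  9 10 11 12 13 14 15 16 17 18 19 20 21 22
g(k):  0  0  0  0  0  1  1  1  1  1  2  2  2  0  0  0  0  0  1  1  1  1  1
So g(22) = 1.

1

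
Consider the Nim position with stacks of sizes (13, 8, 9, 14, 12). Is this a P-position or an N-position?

Compute the nim-sum pairwise:
13 ^ 8 = 5
5 ^ 9 = 12
12 ^ 14 = 2
2 ^ 12 = 14
The nim-sum is 14 ≠ 0, so this is an N-position: the player to move can win.

N-position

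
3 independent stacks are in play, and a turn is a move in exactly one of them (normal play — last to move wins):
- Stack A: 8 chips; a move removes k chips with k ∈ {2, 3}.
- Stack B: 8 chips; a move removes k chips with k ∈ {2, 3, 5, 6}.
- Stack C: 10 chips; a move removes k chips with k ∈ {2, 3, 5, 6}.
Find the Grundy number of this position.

0

Grundy values for stack A (subtraction set {2, 3}):
k:     0  1  2  3  4  5  6  7  8
g(k):  0  0  1  1  2  0  0  1  1
So g(8) = 1.
For stack B, compute g(0), g(1), … with moves {2, 3, 5, 6}:
k:     0  1  2  3  4  5  6  7  8
g(k):  0  0  1  1  2  2  3  3  0
So g(8) = 0.
For stack C, compute g(0), g(1), … with moves {2, 3, 5, 6}:
k:     0  1  2  3  4  5  6  7  8  9 10
g(k):  0  0  1  1  2  2  3  3  0  0  1
So g(10) = 1.
By the Sprague-Grundy theorem, the Grundy value of a sum of independent games is the XOR of the component values.
Combined value = 1 XOR 0 XOR 1 = 0.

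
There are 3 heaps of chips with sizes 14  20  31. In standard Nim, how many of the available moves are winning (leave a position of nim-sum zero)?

Compute the nim-sum pairwise:
14 ⊕ 20 = 26
26 ⊕ 31 = 5
The overall nim-sum is X = 5. A heap of size p has a winning move iff p XOR X < p (reduce it to p XOR X).
  14: 14 XOR 5 = 11 < 14 — winning move (to 11).
  20: 20 XOR 5 = 17 < 20 — winning move (to 17).
  31: 31 XOR 5 = 26 < 31 — winning move (to 26).
That gives 3 winning moves.

3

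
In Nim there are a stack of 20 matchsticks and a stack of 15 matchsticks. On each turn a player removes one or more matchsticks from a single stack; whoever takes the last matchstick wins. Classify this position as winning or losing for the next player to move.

Nim-sum: 20 ^ 15 = 27.
The nim-sum is 27 ≠ 0, so this is an N-position: the player to move can win.

Winning position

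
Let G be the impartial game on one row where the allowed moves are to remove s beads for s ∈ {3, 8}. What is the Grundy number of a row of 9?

1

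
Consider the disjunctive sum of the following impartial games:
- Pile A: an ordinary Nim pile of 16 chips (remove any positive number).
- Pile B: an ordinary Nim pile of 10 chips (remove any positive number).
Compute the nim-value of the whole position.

26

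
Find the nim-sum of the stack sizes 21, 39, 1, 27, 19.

Nim-sum: 21 ^ 39 ^ 1 ^ 27 ^ 19 = 59.

59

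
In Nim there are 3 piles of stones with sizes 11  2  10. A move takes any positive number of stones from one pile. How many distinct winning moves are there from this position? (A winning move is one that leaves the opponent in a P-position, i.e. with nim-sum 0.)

Nim-sum: 11 XOR 2 XOR 10 = 3.
The overall nim-sum is X = 3. A pile of size p has a winning move iff p XOR X < p (reduce it to p XOR X).
  11: 11 XOR 3 = 8 < 11 — winning move (to 8).
  2: 2 XOR 3 = 1 < 2 — winning move (to 1).
  10: 10 XOR 3 = 9 < 10 — winning move (to 9).
That gives 3 winning moves.

3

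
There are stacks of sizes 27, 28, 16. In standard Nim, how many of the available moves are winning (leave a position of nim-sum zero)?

3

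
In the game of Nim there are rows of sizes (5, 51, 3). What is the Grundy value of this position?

53

Compute the nim-sum pairwise:
5 XOR 51 = 54
54 XOR 3 = 53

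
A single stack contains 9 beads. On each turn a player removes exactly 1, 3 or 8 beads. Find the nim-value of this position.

3

Build the Grundy sequence with g(k) = mex{g(k−s) : s ∈ {1, 3, 8}, s ≤ k}:
k:     0  1  2  3  4  5  6  7  8  9
g(k):  0  1  0  1  0  1  0  1  2  3
So g(9) = 3.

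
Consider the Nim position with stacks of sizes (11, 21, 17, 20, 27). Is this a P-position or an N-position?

P-position

Bitwise XOR of the heap sizes:
  01011  (11)
  10101  (21)
  10001  (17)
  10100  (20)
  11011  (27)
  -----
  00000  (0)
The nim-sum is 0, so this is a P-position: the player to move is in a losing position under optimal play.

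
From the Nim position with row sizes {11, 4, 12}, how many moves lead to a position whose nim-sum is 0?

1

Compute the nim-sum pairwise:
11 ^ 4 = 15
15 ^ 12 = 3
The overall nim-sum is X = 3. A row of size p has a winning move iff p XOR X < p (reduce it to p XOR X).
  11: 11 XOR 3 = 8 < 11 — winning move (to 8).
  4: 4 XOR 3 = 7 ≥ 4 — no move.
  12: 12 XOR 3 = 15 ≥ 12 — no move.
That gives 1 winning move.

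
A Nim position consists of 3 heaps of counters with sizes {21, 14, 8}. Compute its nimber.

19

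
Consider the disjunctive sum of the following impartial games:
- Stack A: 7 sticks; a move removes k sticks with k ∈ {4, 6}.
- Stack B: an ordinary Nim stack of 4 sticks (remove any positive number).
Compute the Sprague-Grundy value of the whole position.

5

Build the Grundy sequence for stack A with g(k) = mex{g(k−s) : s ∈ {4, 6}, s ≤ k}:
k:     0  1  2  3  4  5  6  7
g(k):  0  0  0  0  1  1  1  1
So g(7) = 1.
Stack B is a plain Nim stack of size 4, so its Grundy value is 4.
The value of a disjunctive sum is the nim-sum of the parts.
Combined value = 1 XOR 4 = 5.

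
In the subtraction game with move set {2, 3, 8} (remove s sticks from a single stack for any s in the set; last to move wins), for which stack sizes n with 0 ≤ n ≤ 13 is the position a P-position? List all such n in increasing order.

0, 1, 5, 6, 10, 11

Build the Grundy sequence with g(k) = mex{g(k−s) : s ∈ {2, 3, 8}, s ≤ k}:
k:     0  1  2  3  4  5  6  7  8  9 10 11 12 13
g(k):  0  0  1  1  2  0  0  1  1  2  0  0  1  1
The P-positions (g = 0) in 0..13 are 0, 1, 5, 6, 10, 11.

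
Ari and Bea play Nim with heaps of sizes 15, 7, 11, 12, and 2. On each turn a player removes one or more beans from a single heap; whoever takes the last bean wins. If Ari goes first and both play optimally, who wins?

Ari wins

Nim-sum: 15 XOR 7 XOR 11 XOR 12 XOR 2 = 13.
The nim-sum is 13 ≠ 0, so this is an N-position: the player to move can win; Ari has a winning move.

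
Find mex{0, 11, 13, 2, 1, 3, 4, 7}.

The values 0, 1, 2, 3, 4 are all present; 5 is the first non-negative integer missing from the set.

5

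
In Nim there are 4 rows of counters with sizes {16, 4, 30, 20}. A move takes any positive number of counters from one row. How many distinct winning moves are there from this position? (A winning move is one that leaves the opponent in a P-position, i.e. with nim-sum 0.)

Compute the nim-sum pairwise:
16 ^ 4 = 20
20 ^ 30 = 10
10 ^ 20 = 30
The overall nim-sum is X = 30. A row of size p has a winning move iff p XOR X < p (reduce it to p XOR X).
  16: 16 XOR 30 = 14 < 16 — winning move (to 14).
  4: 4 XOR 30 = 26 ≥ 4 — no move.
  30: 30 XOR 30 = 0 < 30 — winning move (to 0).
  20: 20 XOR 30 = 10 < 20 — winning move (to 10).
That gives 3 winning moves.

3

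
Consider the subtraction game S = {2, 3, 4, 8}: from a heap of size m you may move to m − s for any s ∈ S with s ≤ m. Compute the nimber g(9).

1

Build the Grundy sequence with g(k) = mex{g(k−s) : s ∈ {2, 3, 4, 8}, s ≤ k}:
g(0) = mex{} = 0
g(1) = mex{} = 0
g(2) = mex{0} = 1
g(3) = mex{0} = 1
g(4) = mex{0,1} = 2
g(5) = mex{0,1} = 2
g(6) = mex{1,2} = 0
g(7) = mex{1,2} = 0
g(8) = mex{0,2} = 1
g(9) = mex{0,2} = 1
So g(9) = 1.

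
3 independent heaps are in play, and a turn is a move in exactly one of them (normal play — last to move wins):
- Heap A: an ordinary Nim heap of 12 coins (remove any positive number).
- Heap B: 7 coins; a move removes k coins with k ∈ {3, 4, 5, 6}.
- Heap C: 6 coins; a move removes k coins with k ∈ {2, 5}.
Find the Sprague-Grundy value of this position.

Heap A is a plain Nim heap of size 12, so its Grundy value is 12.
Grundy values for heap B (subtraction set {3, 4, 5, 6}):
k:     0  1  2  3  4  5  6  7
g(k):  0  0  0  1  1  1  2  2
So g(7) = 2.
Build the Grundy sequence for heap C with g(k) = mex{g(k−s) : s ∈ {2, 5}, s ≤ k}:
g(0) = mex{} = 0
g(1) = mex{} = 0
g(2) = mex{0} = 1
g(3) = mex{0} = 1
g(4) = mex{1} = 0
g(5) = mex{0,1} = 2
g(6) = mex{0} = 1
So g(6) = 1.
By the Sprague-Grundy theorem, the Grundy value of a sum of independent games is the XOR of the component values.
Combined value = 12 ⊕ 2 ⊕ 1 = 15.

15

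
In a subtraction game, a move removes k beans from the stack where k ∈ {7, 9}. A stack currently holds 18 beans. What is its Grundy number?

Build the Grundy sequence with g(k) = mex{g(k−s) : s ∈ {7, 9}, s ≤ k}:
k:     0  1  2  3  4  5  6  7  8  9 10 11 12 13 14 15 16 17 18
g(k):  0  0  0  0  0  0  0  1  1  1  1  1  1  1  2  2  0  0  0
So g(18) = 0.

0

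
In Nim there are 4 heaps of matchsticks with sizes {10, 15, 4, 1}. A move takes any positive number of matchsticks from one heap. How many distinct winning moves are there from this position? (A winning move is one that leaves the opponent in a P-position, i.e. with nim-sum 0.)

0

Compute the nim-sum pairwise:
10 ⊕ 15 = 5
5 ⊕ 4 = 1
1 ⊕ 1 = 0
The nim-sum is already 0, so every move leaves a nonzero nim-sum — there are no winning moves.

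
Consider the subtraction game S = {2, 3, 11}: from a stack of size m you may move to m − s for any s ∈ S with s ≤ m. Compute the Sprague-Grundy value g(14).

0

Compute g(0), g(1), … for moves {2, 3, 11}:
g(0) = mex{} = 0
g(1) = mex{} = 0
g(2) = mex{0} = 1
g(3) = mex{0} = 1
g(4) = mex{0,1} = 2
g(5) = mex{1} = 0
g(6) = mex{1,2} = 0
g(7) = mex{0,2} = 1
g(8) = mex{0} = 1
g(9) = mex{0,1} = 2
g(10) = mex{1} = 0
g(11) = mex{0,1,2} = 3
g(12) = mex{0,2} = 1
g(13) = mex{0,1,3} = 2
g(14) = mex{1,3} = 0
So g(14) = 0.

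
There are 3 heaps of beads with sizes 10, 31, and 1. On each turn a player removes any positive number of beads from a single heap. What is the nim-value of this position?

Nim-sum: 10 XOR 31 XOR 1 = 20.

20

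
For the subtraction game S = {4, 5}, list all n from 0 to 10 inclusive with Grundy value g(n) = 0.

0, 1, 2, 3, 9, 10

Grundy values for subtraction set {4, 5}:
k:     0  1  2  3  4  5  6  7  8  9 10
g(k):  0  0  0  0  1  1  1  1  2  0  0
The P-positions (g = 0) in 0..10 are 0, 1, 2, 3, 9, 10.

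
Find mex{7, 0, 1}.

2

The values 0, 1 are all present; 2 is the first non-negative integer missing from the set.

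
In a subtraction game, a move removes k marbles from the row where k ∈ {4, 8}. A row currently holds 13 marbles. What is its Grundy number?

0

Grundy values for subtraction set {4, 8}:
k:     0  1  2  3  4  5  6  7  8  9 10 11 12 13
g(k):  0  0  0  0  1  1  1  1  2  2  2  2  0  0
So g(13) = 0.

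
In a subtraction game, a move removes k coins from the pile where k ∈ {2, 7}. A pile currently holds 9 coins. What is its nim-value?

Grundy values for subtraction set {2, 7}:
k:     0  1  2  3  4  5  6  7  8  9
g(k):  0  0  1  1  0  0  1  1  2  0
So g(9) = 0.

0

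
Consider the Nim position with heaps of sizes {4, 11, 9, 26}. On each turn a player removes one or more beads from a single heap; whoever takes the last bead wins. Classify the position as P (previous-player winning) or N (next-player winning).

N-position

Nim-sum: 4 ^ 11 ^ 9 ^ 26 = 28.
The nim-sum is 28 ≠ 0, so this is an N-position: the player to move can win.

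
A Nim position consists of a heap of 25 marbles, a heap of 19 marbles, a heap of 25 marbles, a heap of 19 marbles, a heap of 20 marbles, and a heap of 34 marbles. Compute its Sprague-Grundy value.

Nim-sum: 25 ⊕ 19 ⊕ 25 ⊕ 19 ⊕ 20 ⊕ 34 = 54.

54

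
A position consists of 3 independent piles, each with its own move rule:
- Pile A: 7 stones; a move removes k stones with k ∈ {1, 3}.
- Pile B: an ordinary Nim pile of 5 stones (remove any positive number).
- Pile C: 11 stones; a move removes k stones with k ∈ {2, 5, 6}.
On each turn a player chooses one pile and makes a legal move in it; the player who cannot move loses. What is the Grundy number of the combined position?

4

For pile A, compute g(0), g(1), … with moves {1, 3}:
g(0) = mex{} = 0
g(1) = mex{0} = 1
g(2) = mex{1} = 0
g(3) = mex{0} = 1
g(4) = mex{1} = 0
g(5) = mex{0} = 1
g(6) = mex{1} = 0
g(7) = mex{0} = 1
So g(7) = 1.
Pile B is a plain Nim pile of size 5, so its Grundy value is 5.
For pile C, compute g(0), g(1), … with moves {2, 5, 6}:
g(0) = mex{} = 0
g(1) = mex{} = 0
g(2) = mex{0} = 1
g(3) = mex{0} = 1
g(4) = mex{1} = 0
g(5) = mex{0,1} = 2
g(6) = mex{0} = 1
g(7) = mex{0,1,2} = 3
g(8) = mex{1} = 0
g(9) = mex{0,1,3} = 2
g(10) = mex{0,2} = 1
g(11) = mex{1,2} = 0
So g(11) = 0.
By the Sprague-Grundy theorem, the Grundy value of a sum of independent games is the XOR of the component values.
Combined value = 1 ⊕ 5 ⊕ 0 = 4.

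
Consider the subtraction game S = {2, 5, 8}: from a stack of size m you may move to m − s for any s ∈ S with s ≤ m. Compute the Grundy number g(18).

2

Grundy values for subtraction set {2, 5, 8}:
k:     0  1  2  3  4  5  6  7  8  9 10 11 12 13 14 15 16 17 18
g(k):  0  0  1  1  0  2  1  0  2  1  0  0  1  1  0  2  1  0  2
So g(18) = 2.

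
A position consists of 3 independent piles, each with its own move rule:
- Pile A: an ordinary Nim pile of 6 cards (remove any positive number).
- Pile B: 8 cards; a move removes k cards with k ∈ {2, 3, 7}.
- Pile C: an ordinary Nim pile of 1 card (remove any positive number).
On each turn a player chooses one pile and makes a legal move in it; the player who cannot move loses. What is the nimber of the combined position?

Pile A is a plain Nim pile of size 6, so its Grundy value is 6.
Build the Grundy sequence for pile B with g(k) = mex{g(k−s) : s ∈ {2, 3, 7}, s ≤ k}:
k:     0  1  2  3  4  5  6  7  8
g(k):  0  0  1  1  2  0  0  1  1
So g(8) = 1.
Pile C is a plain Nim pile of size 1, so its Grundy value is 1.
By the Sprague-Grundy theorem, the Grundy value of a sum of independent games is the XOR of the component values.
Combined value = 6 XOR 1 XOR 1 = 6.

6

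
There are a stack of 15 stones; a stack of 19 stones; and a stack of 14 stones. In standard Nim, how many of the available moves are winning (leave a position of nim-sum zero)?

Write each in binary and XOR column by column:
  01111  (15)
  10011  (19)
  01110  (14)
  -----
  10010  (18)
The overall nim-sum is X = 18. A stack of size p has a winning move iff p XOR X < p (reduce it to p XOR X).
  15: 15 XOR 18 = 29 ≥ 15 — no move.
  19: 19 XOR 18 = 1 < 19 — winning move (to 1).
  14: 14 XOR 18 = 28 ≥ 14 — no move.
That gives 1 winning move.

1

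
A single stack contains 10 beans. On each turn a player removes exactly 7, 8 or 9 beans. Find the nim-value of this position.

1

Compute g(0), g(1), … for moves {7, 8, 9}:
g(0) = mex{} = 0
g(1) = mex{} = 0
g(2) = mex{} = 0
g(3) = mex{} = 0
g(4) = mex{} = 0
g(5) = mex{} = 0
g(6) = mex{} = 0
g(7) = mex{0} = 1
g(8) = mex{0} = 1
g(9) = mex{0} = 1
g(10) = mex{0} = 1
So g(10) = 1.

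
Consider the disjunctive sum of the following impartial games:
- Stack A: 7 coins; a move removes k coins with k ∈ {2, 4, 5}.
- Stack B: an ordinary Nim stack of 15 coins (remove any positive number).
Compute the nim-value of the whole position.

15

For stack A, compute g(0), g(1), … with moves {2, 4, 5}:
k:     0  1  2  3  4  5  6  7
g(k):  0  0  1  1  2  2  3  0
So g(7) = 0.
Stack B is a plain Nim stack of size 15, so its Grundy value is 15.
By the Sprague-Grundy theorem, the Grundy value of a sum of independent games is the XOR of the component values.
Combined value = 0 XOR 15 = 15.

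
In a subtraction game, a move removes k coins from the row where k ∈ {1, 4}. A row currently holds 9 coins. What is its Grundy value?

2

Compute g(0), g(1), … for moves {1, 4}:
k:     0  1  2  3  4  5  6  7  8  9
g(k):  0  1  0  1  2  0  1  0  1  2
So g(9) = 2.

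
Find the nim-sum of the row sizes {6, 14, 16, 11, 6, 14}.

27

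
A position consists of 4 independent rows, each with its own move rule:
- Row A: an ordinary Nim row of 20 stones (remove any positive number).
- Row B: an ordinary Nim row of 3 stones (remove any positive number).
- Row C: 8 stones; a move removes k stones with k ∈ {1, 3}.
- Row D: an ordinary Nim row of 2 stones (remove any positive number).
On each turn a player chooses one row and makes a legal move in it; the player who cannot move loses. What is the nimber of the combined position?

Row A is a plain Nim row of size 20, so its Grundy value is 20.
Row B is a plain Nim row of size 3, so its Grundy value is 3.
Build the Grundy sequence for row C with g(k) = mex{g(k−s) : s ∈ {1, 3}, s ≤ k}:
k:     0  1  2  3  4  5  6  7  8
g(k):  0  1  0  1  0  1  0  1  0
So g(8) = 0.
Row D is a plain Nim row of size 2, so its Grundy value is 2.
By the Sprague-Grundy theorem, the Grundy value of a sum of independent games is the XOR of the component values.
Combined value = 20 XOR 3 XOR 0 XOR 2 = 21.

21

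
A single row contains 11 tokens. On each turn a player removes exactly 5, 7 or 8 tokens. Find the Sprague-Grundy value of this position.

2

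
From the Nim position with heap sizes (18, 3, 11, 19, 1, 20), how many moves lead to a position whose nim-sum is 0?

3

In binary:
  10010  (18)
  00011  (3)
  01011  (11)
  10011  (19)
  00001  (1)
  10100  (20)
  -----
  11100  (28)
The overall nim-sum is X = 28. A heap of size p has a winning move iff p XOR X < p (reduce it to p XOR X).
  18: 18 XOR 28 = 14 < 18 — winning move (to 14).
  3: 3 XOR 28 = 31 ≥ 3 — no move.
  11: 11 XOR 28 = 23 ≥ 11 — no move.
  19: 19 XOR 28 = 15 < 19 — winning move (to 15).
  1: 1 XOR 28 = 29 ≥ 1 — no move.
  20: 20 XOR 28 = 8 < 20 — winning move (to 8).
That gives 3 winning moves.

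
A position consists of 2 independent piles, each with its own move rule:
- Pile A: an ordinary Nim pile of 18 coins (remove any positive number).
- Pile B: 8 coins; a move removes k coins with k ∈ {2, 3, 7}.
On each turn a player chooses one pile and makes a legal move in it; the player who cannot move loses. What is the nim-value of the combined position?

Pile A is a plain Nim pile of size 18, so its Grundy value is 18.
Grundy values for pile B (subtraction set {2, 3, 7}):
g(0) = mex{} = 0
g(1) = mex{} = 0
g(2) = mex{0} = 1
g(3) = mex{0} = 1
g(4) = mex{0,1} = 2
g(5) = mex{1} = 0
g(6) = mex{1,2} = 0
g(7) = mex{0,2} = 1
g(8) = mex{0} = 1
So g(8) = 1.
The value of a disjunctive sum is the nim-sum of the parts.
Combined value = 18 XOR 1 = 19.

19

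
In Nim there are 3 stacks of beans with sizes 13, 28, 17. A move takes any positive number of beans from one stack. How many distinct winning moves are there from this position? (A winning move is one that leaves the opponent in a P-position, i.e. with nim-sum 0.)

Bitwise XOR of the heap sizes:
  01101  (13)
  11100  (28)
  10001  (17)
  -----
  00000  (0)
The nim-sum is already 0, so every move leaves a nonzero nim-sum — there are no winning moves.

0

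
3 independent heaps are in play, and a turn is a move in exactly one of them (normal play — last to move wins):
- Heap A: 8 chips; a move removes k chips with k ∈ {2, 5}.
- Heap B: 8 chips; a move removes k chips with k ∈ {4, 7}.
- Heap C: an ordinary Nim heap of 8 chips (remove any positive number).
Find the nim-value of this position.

10

Build the Grundy sequence for heap A with g(k) = mex{g(k−s) : s ∈ {2, 5}, s ≤ k}:
k:     0  1  2  3  4  5  6  7  8
g(k):  0  0  1  1  0  2  1  0  0
So g(8) = 0.
For heap B, compute g(0), g(1), … with moves {4, 7}:
k:     0  1  2  3  4  5  6  7  8
g(k):  0  0  0  0  1  1  1  1  2
So g(8) = 2.
Heap C is a plain Nim heap of size 8, so its Grundy value is 8.
The value of a disjunctive sum is the nim-sum of the parts.
Combined value = 0 XOR 2 XOR 8 = 10.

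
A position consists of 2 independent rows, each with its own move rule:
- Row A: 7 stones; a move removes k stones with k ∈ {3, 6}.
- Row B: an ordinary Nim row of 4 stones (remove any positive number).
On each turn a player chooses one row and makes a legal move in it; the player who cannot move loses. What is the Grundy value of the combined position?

6

Build the Grundy sequence for row A with g(k) = mex{g(k−s) : s ∈ {3, 6}, s ≤ k}:
g(0) = mex{} = 0
g(1) = mex{} = 0
g(2) = mex{} = 0
g(3) = mex{0} = 1
g(4) = mex{0} = 1
g(5) = mex{0} = 1
g(6) = mex{0,1} = 2
g(7) = mex{0,1} = 2
So g(7) = 2.
Row B is a plain Nim row of size 4, so its Grundy value is 4.
The value of a disjunctive sum is the nim-sum of the parts.
Combined value = 2 XOR 4 = 6.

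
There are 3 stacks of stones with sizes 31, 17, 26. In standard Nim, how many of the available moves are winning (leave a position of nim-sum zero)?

Write each in binary and XOR column by column:
  11111  (31)
  10001  (17)
  11010  (26)
  -----
  10100  (20)
The overall nim-sum is X = 20. A stack of size p has a winning move iff p XOR X < p (reduce it to p XOR X).
  31: 31 XOR 20 = 11 < 31 — winning move (to 11).
  17: 17 XOR 20 = 5 < 17 — winning move (to 5).
  26: 26 XOR 20 = 14 < 26 — winning move (to 14).
That gives 3 winning moves.

3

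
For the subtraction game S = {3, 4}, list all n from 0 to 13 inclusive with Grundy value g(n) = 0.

Build the Grundy sequence with g(k) = mex{g(k−s) : s ∈ {3, 4}, s ≤ k}:
g(0) = mex{} = 0
g(1) = mex{} = 0
g(2) = mex{} = 0
g(3) = mex{0} = 1
g(4) = mex{0} = 1
g(5) = mex{0} = 1
g(6) = mex{0,1} = 2
g(7) = mex{1} = 0
g(8) = mex{1} = 0
g(9) = mex{1,2} = 0
g(10) = mex{0,2} = 1
g(11) = mex{0} = 1
g(12) = mex{0} = 1
g(13) = mex{0,1} = 2
The P-positions (g = 0) in 0..13 are 0, 1, 2, 7, 8, 9.

0, 1, 2, 7, 8, 9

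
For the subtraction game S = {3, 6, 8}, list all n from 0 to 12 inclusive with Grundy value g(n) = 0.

Build the Grundy sequence with g(k) = mex{g(k−s) : s ∈ {3, 6, 8}, s ≤ k}:
k:     0  1  2  3  4  5  6  7  8  9 10 11 12
g(k):  0  0  0  1  1  1  2  2  2  3  3  0  0
The P-positions (g = 0) in 0..12 are 0, 1, 2, 11, 12.

0, 1, 2, 11, 12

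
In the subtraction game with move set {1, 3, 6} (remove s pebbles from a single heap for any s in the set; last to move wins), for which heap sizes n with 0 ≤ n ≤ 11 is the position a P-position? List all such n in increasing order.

0, 2, 4, 9, 11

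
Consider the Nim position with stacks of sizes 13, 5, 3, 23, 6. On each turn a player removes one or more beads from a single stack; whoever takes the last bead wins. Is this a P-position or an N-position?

N-position

Compute the nim-sum pairwise:
13 ⊕ 5 = 8
8 ⊕ 3 = 11
11 ⊕ 23 = 28
28 ⊕ 6 = 26
The nim-sum is 26 ≠ 0, so this is an N-position: the player to move can win.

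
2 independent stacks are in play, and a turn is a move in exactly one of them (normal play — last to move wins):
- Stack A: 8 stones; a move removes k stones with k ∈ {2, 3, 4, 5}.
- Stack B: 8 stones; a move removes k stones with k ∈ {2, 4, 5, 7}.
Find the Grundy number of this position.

For stack A, compute g(0), g(1), … with moves {2, 3, 4, 5}:
k:     0  1  2  3  4  5  6  7  8
g(k):  0  0  1  1  2  2  3  0  0
So g(8) = 0.
Grundy values for stack B (subtraction set {2, 4, 5, 7}):
k:     0  1  2  3  4  5  6  7  8
g(k):  0  0  1  1  2  2  3  3  4
So g(8) = 4.
The value of a disjunctive sum is the nim-sum of the parts.
Combined value = 0 XOR 4 = 4.

4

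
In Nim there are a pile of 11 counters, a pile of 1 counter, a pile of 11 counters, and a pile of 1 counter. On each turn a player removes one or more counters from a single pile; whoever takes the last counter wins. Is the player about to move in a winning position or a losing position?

Losing position

Nim-sum: 11 ⊕ 1 ⊕ 11 ⊕ 1 = 0.
The nim-sum is 0, so this is a P-position: the player to move is in a losing position under optimal play.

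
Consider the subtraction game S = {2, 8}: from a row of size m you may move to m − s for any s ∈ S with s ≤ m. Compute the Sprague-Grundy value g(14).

0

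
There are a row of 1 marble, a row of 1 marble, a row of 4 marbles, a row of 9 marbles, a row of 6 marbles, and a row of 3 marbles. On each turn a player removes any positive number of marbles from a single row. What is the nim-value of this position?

Write each in binary and XOR column by column:
  0001  (1)
  0001  (1)
  0100  (4)
  1001  (9)
  0110  (6)
  0011  (3)
  ----
  1000  (8)

8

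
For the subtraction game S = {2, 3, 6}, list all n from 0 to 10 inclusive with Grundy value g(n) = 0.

0, 1, 5, 9, 10

Compute g(0), g(1), … for moves {2, 3, 6}:
k:     0  1  2  3  4  5  6  7  8  9 10
g(k):  0  0  1  1  2  0  3  1  2  0  0
The P-positions (g = 0) in 0..10 are 0, 1, 5, 9, 10.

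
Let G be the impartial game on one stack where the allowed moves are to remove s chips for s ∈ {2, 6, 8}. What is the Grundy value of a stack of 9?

2

Grundy values for subtraction set {2, 6, 8}:
g(0) = mex{} = 0
g(1) = mex{} = 0
g(2) = mex{0} = 1
g(3) = mex{0} = 1
g(4) = mex{1} = 0
g(5) = mex{1} = 0
g(6) = mex{0} = 1
g(7) = mex{0} = 1
g(8) = mex{0,1} = 2
g(9) = mex{0,1} = 2
So g(9) = 2.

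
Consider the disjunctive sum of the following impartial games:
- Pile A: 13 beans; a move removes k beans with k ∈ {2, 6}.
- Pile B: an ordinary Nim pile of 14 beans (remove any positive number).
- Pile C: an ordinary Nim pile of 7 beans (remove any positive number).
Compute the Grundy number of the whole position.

Grundy values for pile A (subtraction set {2, 6}):
k:     0  1  2  3  4  5  6  7  8  9 10 11 12 13
g(k):  0  0  1  1  0  0  1  1  0  0  1  1  0  0
So g(13) = 0.
Pile B is a plain Nim pile of size 14, so its Grundy value is 14.
Pile C is a plain Nim pile of size 7, so its Grundy value is 7.
The value of a disjunctive sum is the nim-sum of the parts.
Combined value = 0 ⊕ 14 ⊕ 7 = 9.

9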